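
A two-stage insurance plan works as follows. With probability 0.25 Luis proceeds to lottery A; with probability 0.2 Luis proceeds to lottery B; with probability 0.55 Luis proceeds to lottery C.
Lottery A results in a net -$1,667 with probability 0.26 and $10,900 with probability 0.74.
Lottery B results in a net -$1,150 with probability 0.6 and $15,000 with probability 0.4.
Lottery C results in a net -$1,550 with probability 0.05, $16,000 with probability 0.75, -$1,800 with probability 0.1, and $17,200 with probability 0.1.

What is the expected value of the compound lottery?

EV(A) = 0.26 × (-1667) + 0.74 × 10900 = -433.42 + 8066 = 7632.58
EV(B) = 0.6 × (-1150) + 0.4 × 15000 = -690 + 6000 = 5310
EV(C) = 0.05 × (-1550) + 0.75 × 16000 + 0.1 × (-1800) + 0.1 × 17200 = -77.5 + 12000 − 180 + 1720 = 13462.5
Overall = 0.25 × 7632.58 + 0.2 × 5310 + 0.55 × 13462.5 = 1908.145 + 1062 + 7404.375 = 10374.52

$10,374.52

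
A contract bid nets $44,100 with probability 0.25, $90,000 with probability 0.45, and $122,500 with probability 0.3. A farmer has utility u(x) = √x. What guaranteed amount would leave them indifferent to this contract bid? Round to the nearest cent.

E[u] = 0.25·√44100 + 0.45·√90000 + 0.3·√122500 = 0.25·210 + 0.45·300 + 0.3·350 = 292.5
CE = (292.5)² = 85556.25

$85,556.25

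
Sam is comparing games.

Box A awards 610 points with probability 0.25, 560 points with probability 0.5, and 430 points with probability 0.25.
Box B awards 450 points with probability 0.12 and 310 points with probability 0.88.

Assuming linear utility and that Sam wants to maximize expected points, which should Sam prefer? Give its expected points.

Box A = 0.25 × 610 + 0.5 × 560 + 0.25 × 430 = 152.5 + 280 + 107.5 = 540
Box B = 0.12 × 450 + 0.88 × 310 = 54 + 272.8 = 326.8

Box A (540 points)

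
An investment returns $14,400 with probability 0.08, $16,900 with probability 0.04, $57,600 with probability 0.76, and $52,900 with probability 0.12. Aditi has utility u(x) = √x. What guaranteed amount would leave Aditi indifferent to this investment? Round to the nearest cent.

$50,535.04

E[u] = 0.08·√14400 + 0.04·√16900 + 0.76·√57600 + 0.12·√52900 = 0.08·120 + 0.04·130 + 0.76·240 + 0.12·230 = 224.8
CE = (224.8)² = 50535.04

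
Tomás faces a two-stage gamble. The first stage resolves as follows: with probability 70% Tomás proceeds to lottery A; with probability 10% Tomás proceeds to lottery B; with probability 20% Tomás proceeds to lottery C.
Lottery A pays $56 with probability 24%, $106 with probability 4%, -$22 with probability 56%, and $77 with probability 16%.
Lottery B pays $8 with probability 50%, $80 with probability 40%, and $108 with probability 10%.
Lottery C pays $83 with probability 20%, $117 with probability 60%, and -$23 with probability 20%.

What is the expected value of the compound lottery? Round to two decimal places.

EV(A) = 0.24 × 56 + 0.04 × 106 + 0.56 × (-22) + 0.16 × 77 = 13.44 + 4.24 − 12.32 + 12.32 = 17.68
EV(B) = 0.5 × 8 + 0.4 × 80 + 0.1 × 108 = 4 + 32 + 10.8 = 46.8
EV(C) = 0.2 × 83 + 0.6 × 117 + 0.2 × (-23) = 16.6 + 70.2 − 4.6 = 82.2
Overall = 0.7 × 17.68 + 0.1 × 46.8 + 0.2 × 82.2 = 12.376 + 4.68 + 16.44 = 33.496

$33.50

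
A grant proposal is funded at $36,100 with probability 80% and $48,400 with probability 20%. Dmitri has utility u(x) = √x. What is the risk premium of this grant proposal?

$144

E[u] = 0.8·√36100 + 0.2·√48400 = 0.8·190 + 0.2·220 = 196
CE = (196)² = 38416
Risk premium = EV − CE = 38560 − 38416 = 144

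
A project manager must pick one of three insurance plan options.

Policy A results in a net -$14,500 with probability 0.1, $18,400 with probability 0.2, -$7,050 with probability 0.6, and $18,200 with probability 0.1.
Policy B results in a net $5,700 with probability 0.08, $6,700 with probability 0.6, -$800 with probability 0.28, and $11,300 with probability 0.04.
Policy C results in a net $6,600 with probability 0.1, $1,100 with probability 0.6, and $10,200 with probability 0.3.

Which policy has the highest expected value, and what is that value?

Policy B ($4,704)

Policy A = 0.1 × (-14500) + 0.2 × 18400 + 0.6 × (-7050) + 0.1 × 18200 = -1450 + 3680 − 4230 + 1820 = -180
Policy B = 0.08 × 5700 + 0.6 × 6700 + 0.28 × (-800) + 0.04 × 11300 = 456 + 4020 − 224 + 452 = 4704
Policy C = 0.1 × 6600 + 0.6 × 1100 + 0.3 × 10200 = 660 + 660 + 3060 = 4380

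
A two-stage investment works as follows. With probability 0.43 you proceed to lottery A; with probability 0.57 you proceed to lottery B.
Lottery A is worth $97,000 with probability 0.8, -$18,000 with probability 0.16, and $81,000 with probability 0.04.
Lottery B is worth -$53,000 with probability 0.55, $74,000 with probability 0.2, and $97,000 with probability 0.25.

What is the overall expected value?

EV(A) = 0.8 × 97000 + 0.16 × (-18000) + 0.04 × 81000 = 77600 − 2880 + 3240 = 77960
EV(B) = 0.55 × (-53000) + 0.2 × 74000 + 0.25 × 97000 = -29150 + 14800 + 24250 = 9900
Overall = 0.43 × 77960 + 0.57 × 9900 = 33522.8 + 5643 = 39165.8

$39,165.80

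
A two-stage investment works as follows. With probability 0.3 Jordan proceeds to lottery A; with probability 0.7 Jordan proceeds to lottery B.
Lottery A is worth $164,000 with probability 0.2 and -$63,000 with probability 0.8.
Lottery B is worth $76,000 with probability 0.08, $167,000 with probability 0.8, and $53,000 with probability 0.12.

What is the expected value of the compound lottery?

EV(A) = 0.2 × 164000 + 0.8 × (-63000) = 32800 − 50400 = -17600
EV(B) = 0.08 × 76000 + 0.8 × 167000 + 0.12 × 53000 = 6080 + 133600 + 6360 = 146040
Overall = 0.3 × (-17600) + 0.7 × 146040 = -5280 + 102228 = 96948

$96,948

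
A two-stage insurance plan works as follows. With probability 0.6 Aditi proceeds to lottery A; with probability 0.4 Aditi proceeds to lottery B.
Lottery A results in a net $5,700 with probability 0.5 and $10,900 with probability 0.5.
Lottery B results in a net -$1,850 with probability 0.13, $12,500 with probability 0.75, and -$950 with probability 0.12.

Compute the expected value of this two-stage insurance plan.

$8,588.20

EV(A) = 0.5 × 5700 + 0.5 × 10900 = 2850 + 5450 = 8300
EV(B) = 0.13 × (-1850) + 0.75 × 12500 + 0.12 × (-950) = -240.5 + 9375 − 114 = 9020.5
Overall = 0.6 × 8300 + 0.4 × 9020.5 = 4980 + 3608.2 = 8588.2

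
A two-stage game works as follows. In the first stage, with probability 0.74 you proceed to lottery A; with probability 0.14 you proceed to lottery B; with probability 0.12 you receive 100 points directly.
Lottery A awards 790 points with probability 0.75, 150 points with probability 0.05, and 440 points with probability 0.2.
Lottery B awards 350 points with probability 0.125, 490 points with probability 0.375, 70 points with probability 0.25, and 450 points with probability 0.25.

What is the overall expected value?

EV(A) = 0.75 × 790 + 0.05 × 150 + 0.2 × 440 = 592.5 + 7.5 + 88 = 688
EV(B) = 0.125 × 350 + 0.375 × 490 + 0.25 × 70 + 0.25 × 450 = 43.75 + 183.75 + 17.5 + 112.5 = 357.5
Branch C: 100 (certain)
Overall = 0.74 × 688 + 0.14 × 357.5 + 0.12 × 100 = 509.12 + 50.05 + 12 = 571.17

571.17 points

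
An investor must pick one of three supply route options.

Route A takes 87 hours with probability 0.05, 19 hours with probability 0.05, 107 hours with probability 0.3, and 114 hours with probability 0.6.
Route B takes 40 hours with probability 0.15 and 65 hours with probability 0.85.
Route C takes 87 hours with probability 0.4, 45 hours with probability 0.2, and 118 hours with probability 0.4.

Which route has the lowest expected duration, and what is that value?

Route A = 0.05 × 87 + 0.05 × 19 + 0.3 × 107 + 0.6 × 114 = 4.35 + 0.95 + 32.1 + 68.4 = 105.8
Route B = 0.15 × 40 + 0.85 × 65 = 6 + 55.25 = 61.25
Route C = 0.4 × 87 + 0.2 × 45 + 0.4 × 118 = 34.8 + 9 + 47.2 = 91

Route B (61.25 hours)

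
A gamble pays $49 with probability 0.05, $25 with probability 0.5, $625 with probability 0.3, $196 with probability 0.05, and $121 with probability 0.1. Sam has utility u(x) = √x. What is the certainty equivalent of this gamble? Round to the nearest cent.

$147.62

E[u] = 0.05·√49 + 0.5·√25 + 0.3·√625 + 0.05·√196 + 0.1·√121 = 0.05·7 + 0.5·5 + 0.3·25 + 0.05·14 + 0.1·11 = 12.15
CE = (12.15)² = 147.6225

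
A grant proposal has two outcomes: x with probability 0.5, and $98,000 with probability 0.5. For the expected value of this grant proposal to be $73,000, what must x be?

0.5·x + 0.5·98000 = 73000
0.5·x = 73000 − 49000 = 24000
x = 24000 / 0.5 = 48000

x = $48,000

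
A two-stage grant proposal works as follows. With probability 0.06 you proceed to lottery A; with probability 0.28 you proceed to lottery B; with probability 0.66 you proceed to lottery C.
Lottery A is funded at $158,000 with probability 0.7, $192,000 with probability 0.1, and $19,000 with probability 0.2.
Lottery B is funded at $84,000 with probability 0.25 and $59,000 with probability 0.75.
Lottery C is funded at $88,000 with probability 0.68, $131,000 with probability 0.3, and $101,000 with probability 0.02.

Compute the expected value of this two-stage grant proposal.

$93,051.60

EV(A) = 0.7 × 158000 + 0.1 × 192000 + 0.2 × 19000 = 110600 + 19200 + 3800 = 133600
EV(B) = 0.25 × 84000 + 0.75 × 59000 = 21000 + 44250 = 65250
EV(C) = 0.68 × 88000 + 0.3 × 131000 + 0.02 × 101000 = 59840 + 39300 + 2020 = 101160
Overall = 0.06 × 133600 + 0.28 × 65250 + 0.66 × 101160 = 8016 + 18270 + 66765.6 = 93051.6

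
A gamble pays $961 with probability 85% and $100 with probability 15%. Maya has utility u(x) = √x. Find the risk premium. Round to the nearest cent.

E[u] = 0.85·√961 + 0.15·√100 = 0.85·31 + 0.15·10 = 27.85
CE = (27.85)² = 775.6225
Risk premium = EV − CE = 831.85 − 775.6225 = 56.2275

$56.23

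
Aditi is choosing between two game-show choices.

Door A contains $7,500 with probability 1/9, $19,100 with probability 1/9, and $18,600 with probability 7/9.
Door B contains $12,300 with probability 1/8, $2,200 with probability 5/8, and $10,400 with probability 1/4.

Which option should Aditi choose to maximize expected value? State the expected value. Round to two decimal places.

Door A ($17,422.22)

Door A = 1/9 × 7500 + 1/9 × 19100 + 7/9 × 18600 = 833.3333 + 2122.2222 + 14466.6667 = 17422.2222
Door B = 1/8 × 12300 + 5/8 × 2200 + 1/4 × 10400 = 1537.5 + 1375 + 2600 = 5512.5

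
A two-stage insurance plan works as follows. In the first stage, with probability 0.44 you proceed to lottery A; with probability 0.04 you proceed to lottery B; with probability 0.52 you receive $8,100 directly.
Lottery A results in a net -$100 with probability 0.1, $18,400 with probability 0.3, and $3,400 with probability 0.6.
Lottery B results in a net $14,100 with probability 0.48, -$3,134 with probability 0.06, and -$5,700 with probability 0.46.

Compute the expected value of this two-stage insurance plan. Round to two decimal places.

$7,692.32

EV(A) = 0.1 × (-100) + 0.3 × 18400 + 0.6 × 3400 = -10 + 5520 + 2040 = 7550
EV(B) = 0.48 × 14100 + 0.06 × (-3134) + 0.46 × (-5700) = 6768 − 188.04 − 2622 = 3957.96
Branch C: 8100 (certain)
Overall = 0.44 × 7550 + 0.04 × 3957.96 + 0.52 × 8100 = 3322 + 158.3184 + 4212 = 7692.3184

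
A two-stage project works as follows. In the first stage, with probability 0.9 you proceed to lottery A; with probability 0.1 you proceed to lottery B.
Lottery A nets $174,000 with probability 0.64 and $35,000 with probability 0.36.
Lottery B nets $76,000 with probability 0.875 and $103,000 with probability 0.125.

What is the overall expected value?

EV(A) = 0.64 × 174000 + 0.36 × 35000 = 111360 + 12600 = 123960
EV(B) = 0.875 × 76000 + 0.125 × 103000 = 66500 + 12875 = 79375
Overall = 0.9 × 123960 + 0.1 × 79375 = 111564 + 7937.5 = 119501.5

$119,501.50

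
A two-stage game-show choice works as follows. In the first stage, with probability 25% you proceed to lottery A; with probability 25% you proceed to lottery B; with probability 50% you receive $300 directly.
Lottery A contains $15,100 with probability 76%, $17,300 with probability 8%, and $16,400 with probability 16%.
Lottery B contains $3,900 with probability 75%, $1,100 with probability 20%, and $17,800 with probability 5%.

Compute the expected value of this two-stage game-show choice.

EV(A) = 0.76 × 15100 + 0.08 × 17300 + 0.16 × 16400 = 11476 + 1384 + 2624 = 15484
EV(B) = 0.75 × 3900 + 0.2 × 1100 + 0.05 × 17800 = 2925 + 220 + 890 = 4035
Branch C: 300 (certain)
Overall = 0.25 × 15484 + 0.25 × 4035 + 0.5 × 300 = 3871 + 1008.75 + 150 = 5029.75

$5,029.75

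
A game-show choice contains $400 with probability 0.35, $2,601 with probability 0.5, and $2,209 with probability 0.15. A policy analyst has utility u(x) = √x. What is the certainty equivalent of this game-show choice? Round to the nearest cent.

E[u] = 0.35·√400 + 0.5·√2601 + 0.15·√2209 = 0.35·20 + 0.5·51 + 0.15·47 = 39.55
CE = (39.55)² = 1564.2025

$1,564.20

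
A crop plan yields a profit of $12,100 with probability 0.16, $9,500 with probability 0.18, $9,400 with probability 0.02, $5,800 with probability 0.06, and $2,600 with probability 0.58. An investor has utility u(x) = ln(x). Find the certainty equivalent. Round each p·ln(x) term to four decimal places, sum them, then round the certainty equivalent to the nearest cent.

E[u] = 0.16·ln(12100) + 0.18·ln(9500) + 0.02·ln(9400) + 0.06·ln(5800) + 0.58·ln(2600) = 1.5042 + 1.6486 + 0.1830 + 0.5199 + 4.5607 = 8.4164
CE = e^8.4164 ≈ 4520.60

$4,520.60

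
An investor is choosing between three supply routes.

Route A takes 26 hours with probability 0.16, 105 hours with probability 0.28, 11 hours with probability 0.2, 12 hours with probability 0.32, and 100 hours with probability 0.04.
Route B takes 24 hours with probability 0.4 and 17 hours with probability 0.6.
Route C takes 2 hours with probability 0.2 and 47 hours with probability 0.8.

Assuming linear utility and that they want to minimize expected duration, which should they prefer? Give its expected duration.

Route B (19.8 hours)

Route A = 0.16 × 26 + 0.28 × 105 + 0.2 × 11 + 0.32 × 12 + 0.04 × 100 = 4.16 + 29.4 + 2.2 + 3.84 + 4 = 43.6
Route B = 0.4 × 24 + 0.6 × 17 = 9.6 + 10.2 = 19.8
Route C = 0.2 × 2 + 0.8 × 47 = 0.4 + 37.6 = 38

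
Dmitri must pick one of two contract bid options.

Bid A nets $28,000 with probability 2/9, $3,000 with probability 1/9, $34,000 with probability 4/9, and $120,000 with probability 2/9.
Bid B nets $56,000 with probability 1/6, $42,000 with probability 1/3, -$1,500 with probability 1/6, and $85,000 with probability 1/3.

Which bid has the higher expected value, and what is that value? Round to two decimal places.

Bid A = 2/9 × 28000 + 1/9 × 3000 + 4/9 × 34000 + 2/9 × 120000 = 6222.2222 + 333.3333 + 15111.1111 + 26666.6667 = 48333.3333
Bid B = 1/6 × 56000 + 1/3 × 42000 + 1/6 × (-1500) + 1/3 × 85000 = 9333.3333 + 14000 − 250 + 28333.3333 = 51416.6667

Bid B ($51,416.67)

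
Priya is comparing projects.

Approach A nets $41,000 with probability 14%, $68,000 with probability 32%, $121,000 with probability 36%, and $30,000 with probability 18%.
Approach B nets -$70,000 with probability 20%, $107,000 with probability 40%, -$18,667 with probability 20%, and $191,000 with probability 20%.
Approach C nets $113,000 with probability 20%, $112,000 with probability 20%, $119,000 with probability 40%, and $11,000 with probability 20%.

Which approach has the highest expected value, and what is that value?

Approach C ($94,800)

Approach A = 0.14 × 41000 + 0.32 × 68000 + 0.36 × 121000 + 0.18 × 30000 = 5740 + 21760 + 43560 + 5400 = 76460
Approach B = 0.2 × (-70000) + 0.4 × 107000 + 0.2 × (-18667) + 0.2 × 191000 = -14000 + 42800 − 3733.4 + 38200 = 63266.6
Approach C = 0.2 × 113000 + 0.2 × 112000 + 0.4 × 119000 + 0.2 × 11000 = 22600 + 22400 + 47600 + 2200 = 94800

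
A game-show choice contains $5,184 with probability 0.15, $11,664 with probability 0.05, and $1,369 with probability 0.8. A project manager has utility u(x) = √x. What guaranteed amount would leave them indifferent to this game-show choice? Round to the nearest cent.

$2,097.64

E[u] = 0.15·√5184 + 0.05·√11664 + 0.8·√1369 = 0.15·72 + 0.05·108 + 0.8·37 = 45.8
CE = (45.8)² = 2097.64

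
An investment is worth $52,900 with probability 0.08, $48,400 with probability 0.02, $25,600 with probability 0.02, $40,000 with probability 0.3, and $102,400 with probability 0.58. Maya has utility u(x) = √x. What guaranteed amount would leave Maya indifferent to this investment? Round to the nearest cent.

E[u] = 0.08·√52900 + 0.02·√48400 + 0.02·√25600 + 0.3·√40000 + 0.58·√102400 = 0.08·230 + 0.02·220 + 0.02·160 + 0.3·200 + 0.58·320 = 271.6
CE = (271.6)² = 73766.56

$73,766.56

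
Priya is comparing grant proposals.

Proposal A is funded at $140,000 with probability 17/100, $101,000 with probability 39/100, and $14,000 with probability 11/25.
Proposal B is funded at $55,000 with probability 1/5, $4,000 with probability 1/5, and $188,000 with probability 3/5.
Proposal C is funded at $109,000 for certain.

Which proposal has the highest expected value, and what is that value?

Proposal A = 17/100 × 140000 + 39/100 × 101000 + 11/25 × 14000 = 23800 + 39390 + 6160 = 69350
Proposal B = 1/5 × 55000 + 1/5 × 4000 + 3/5 × 188000 = 11000 + 800 + 112800 = 124600
Proposal C: 109000 (certain)

Proposal B ($124,600)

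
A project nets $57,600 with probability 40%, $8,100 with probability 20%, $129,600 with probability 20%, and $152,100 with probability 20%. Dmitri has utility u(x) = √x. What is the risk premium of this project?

$11,304

E[u] = 0.4·√57600 + 0.2·√8100 + 0.2·√129600 + 0.2·√152100 = 0.4·240 + 0.2·90 + 0.2·360 + 0.2·390 = 264
CE = (264)² = 69696
Risk premium = EV − CE = 81000 − 69696 = 11304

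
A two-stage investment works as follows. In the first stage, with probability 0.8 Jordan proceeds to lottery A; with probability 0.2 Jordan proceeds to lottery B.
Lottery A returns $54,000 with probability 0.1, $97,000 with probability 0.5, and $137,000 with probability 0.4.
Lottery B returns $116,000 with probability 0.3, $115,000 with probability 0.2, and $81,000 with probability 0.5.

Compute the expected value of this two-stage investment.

$106,620

EV(A) = 0.1 × 54000 + 0.5 × 97000 + 0.4 × 137000 = 5400 + 48500 + 54800 = 108700
EV(B) = 0.3 × 116000 + 0.2 × 115000 + 0.5 × 81000 = 34800 + 23000 + 40500 = 98300
Overall = 0.8 × 108700 + 0.2 × 98300 = 86960 + 19660 = 106620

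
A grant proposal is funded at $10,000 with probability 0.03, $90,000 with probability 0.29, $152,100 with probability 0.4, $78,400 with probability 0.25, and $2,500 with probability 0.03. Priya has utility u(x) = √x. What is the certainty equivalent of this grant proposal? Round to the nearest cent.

E[u] = 0.03·√10000 + 0.29·√90000 + 0.4·√152100 + 0.25·√78400 + 0.03·√2500 = 0.03·100 + 0.29·300 + 0.4·390 + 0.25·280 + 0.03·50 = 317.5
CE = (317.5)² = 100806.25

$100,806.25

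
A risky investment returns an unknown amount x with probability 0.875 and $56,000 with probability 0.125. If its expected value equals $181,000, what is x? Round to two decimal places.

x = $198,857.14

0.875·x + 0.125·56000 = 181000
0.875·x = 181000 − 7000 = 174000
x = 174000 / 0.875 = 198857.1429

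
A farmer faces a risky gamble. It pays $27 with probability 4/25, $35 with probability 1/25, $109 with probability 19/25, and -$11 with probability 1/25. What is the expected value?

EV = 4/25 × 27 + 1/25 × 35 + 19/25 × 109 + 1/25 × (-11) = 4.32 + 1.4 + 82.84 − 0.44 = 88.12

$88.12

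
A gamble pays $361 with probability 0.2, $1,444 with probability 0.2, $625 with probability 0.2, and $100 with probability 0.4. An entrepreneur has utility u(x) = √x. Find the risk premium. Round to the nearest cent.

$109.84

E[u] = 0.2·√361 + 0.2·√1444 + 0.2·√625 + 0.4·√100 = 0.2·19 + 0.2·38 + 0.2·25 + 0.4·10 = 20.4
CE = (20.4)² = 416.16
Risk premium = EV − CE = 526 − 416.16 = 109.84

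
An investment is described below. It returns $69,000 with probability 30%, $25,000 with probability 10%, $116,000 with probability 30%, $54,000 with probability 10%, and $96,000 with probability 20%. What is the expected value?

EV = 0.3 × 69000 + 0.1 × 25000 + 0.3 × 116000 + 0.1 × 54000 + 0.2 × 96000 = 20700 + 2500 + 34800 + 5400 + 19200 = 82600

$82,600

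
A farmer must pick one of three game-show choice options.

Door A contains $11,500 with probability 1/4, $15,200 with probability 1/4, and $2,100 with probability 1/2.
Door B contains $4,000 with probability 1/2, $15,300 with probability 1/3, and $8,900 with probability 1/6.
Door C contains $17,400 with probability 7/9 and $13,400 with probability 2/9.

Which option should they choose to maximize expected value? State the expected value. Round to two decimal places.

Door C ($16,511.11)

Door A = 1/4 × 11500 + 1/4 × 15200 + 1/2 × 2100 = 2875 + 3800 + 1050 = 7725
Door B = 1/2 × 4000 + 1/3 × 15300 + 1/6 × 8900 = 2000 + 5100 + 1483.3333 = 8583.3333
Door C = 7/9 × 17400 + 2/9 × 13400 = 13533.3333 + 2977.7778 = 16511.1111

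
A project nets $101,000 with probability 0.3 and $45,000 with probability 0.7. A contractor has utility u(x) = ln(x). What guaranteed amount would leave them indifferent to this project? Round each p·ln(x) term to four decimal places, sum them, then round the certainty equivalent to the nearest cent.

$57,354.12

E[u] = 0.3·ln(101000) + 0.7·ln(45000) = 3.4569 + 7.5001 = 10.9570
CE = e^10.9570 ≈ 57354.12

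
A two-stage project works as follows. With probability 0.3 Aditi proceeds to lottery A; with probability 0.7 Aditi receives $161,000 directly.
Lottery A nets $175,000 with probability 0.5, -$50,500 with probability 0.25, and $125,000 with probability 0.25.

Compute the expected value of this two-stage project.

EV(A) = 0.5 × 175000 + 0.25 × (-50500) + 0.25 × 125000 = 87500 − 12625 + 31250 = 106125
Branch B: 161000 (certain)
Overall = 0.3 × 106125 + 0.7 × 161000 = 31837.5 + 112700 = 144537.5

$144,537.50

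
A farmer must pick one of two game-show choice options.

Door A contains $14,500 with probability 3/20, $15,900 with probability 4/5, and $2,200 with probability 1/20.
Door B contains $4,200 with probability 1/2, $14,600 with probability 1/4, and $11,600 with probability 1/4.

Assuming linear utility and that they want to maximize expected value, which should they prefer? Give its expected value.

Door A = 3/20 × 14500 + 4/5 × 15900 + 1/20 × 2200 = 2175 + 12720 + 110 = 15005
Door B = 1/2 × 4200 + 1/4 × 14600 + 1/4 × 11600 = 2100 + 3650 + 2900 = 8650

Door A ($15,005)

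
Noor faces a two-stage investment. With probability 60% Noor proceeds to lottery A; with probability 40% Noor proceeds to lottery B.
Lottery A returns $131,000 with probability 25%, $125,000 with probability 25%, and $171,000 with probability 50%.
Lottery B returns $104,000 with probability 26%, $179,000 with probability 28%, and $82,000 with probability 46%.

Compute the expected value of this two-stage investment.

$135,652

EV(A) = 0.25 × 131000 + 0.25 × 125000 + 0.5 × 171000 = 32750 + 31250 + 85500 = 149500
EV(B) = 0.26 × 104000 + 0.28 × 179000 + 0.46 × 82000 = 27040 + 50120 + 37720 = 114880
Overall = 0.6 × 149500 + 0.4 × 114880 = 89700 + 45952 = 135652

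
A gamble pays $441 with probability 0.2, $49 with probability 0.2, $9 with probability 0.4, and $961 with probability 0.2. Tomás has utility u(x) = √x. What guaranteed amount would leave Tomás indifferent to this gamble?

$169

E[u] = 0.2·√441 + 0.2·√49 + 0.4·√9 + 0.2·√961 = 0.2·21 + 0.2·7 + 0.4·3 + 0.2·31 = 13
CE = (13)² = 169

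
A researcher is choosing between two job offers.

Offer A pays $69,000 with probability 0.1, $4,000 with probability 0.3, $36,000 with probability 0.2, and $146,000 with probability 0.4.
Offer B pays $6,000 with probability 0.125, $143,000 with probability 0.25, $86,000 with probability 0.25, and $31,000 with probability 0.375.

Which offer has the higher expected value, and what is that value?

Offer A = 0.1 × 69000 + 0.3 × 4000 + 0.2 × 36000 + 0.4 × 146000 = 6900 + 1200 + 7200 + 58400 = 73700
Offer B = 0.125 × 6000 + 0.25 × 143000 + 0.25 × 86000 + 0.375 × 31000 = 750 + 35750 + 21500 + 11625 = 69625

Offer A ($73,700)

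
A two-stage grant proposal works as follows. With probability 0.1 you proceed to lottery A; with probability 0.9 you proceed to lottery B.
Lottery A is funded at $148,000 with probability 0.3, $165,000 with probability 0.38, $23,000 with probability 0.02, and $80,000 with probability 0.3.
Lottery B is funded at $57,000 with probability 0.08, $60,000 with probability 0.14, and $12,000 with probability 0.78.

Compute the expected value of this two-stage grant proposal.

$33,244

EV(A) = 0.3 × 148000 + 0.38 × 165000 + 0.02 × 23000 + 0.3 × 80000 = 44400 + 62700 + 460 + 24000 = 131560
EV(B) = 0.08 × 57000 + 0.14 × 60000 + 0.78 × 12000 = 4560 + 8400 + 9360 = 22320
Overall = 0.1 × 131560 + 0.9 × 22320 = 13156 + 20088 = 33244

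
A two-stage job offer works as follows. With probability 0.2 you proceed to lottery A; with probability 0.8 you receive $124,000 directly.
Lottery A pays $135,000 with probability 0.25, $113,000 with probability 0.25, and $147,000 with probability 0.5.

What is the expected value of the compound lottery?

$126,300

EV(A) = 0.25 × 135000 + 0.25 × 113000 + 0.5 × 147000 = 33750 + 28250 + 73500 = 135500
Branch B: 124000 (certain)
Overall = 0.2 × 135500 + 0.8 × 124000 = 27100 + 99200 = 126300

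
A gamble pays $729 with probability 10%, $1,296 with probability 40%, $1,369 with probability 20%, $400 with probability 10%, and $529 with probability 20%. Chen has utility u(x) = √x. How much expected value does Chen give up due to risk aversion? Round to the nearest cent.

E[u] = 0.1·√729 + 0.4·√1296 + 0.2·√1369 + 0.1·√400 + 0.2·√529 = 0.1·27 + 0.4·36 + 0.2·37 + 0.1·20 + 0.2·23 = 31.1
CE = (31.1)² = 967.21
Risk premium = EV − CE = 1010.9 − 967.21 = 43.69

$43.69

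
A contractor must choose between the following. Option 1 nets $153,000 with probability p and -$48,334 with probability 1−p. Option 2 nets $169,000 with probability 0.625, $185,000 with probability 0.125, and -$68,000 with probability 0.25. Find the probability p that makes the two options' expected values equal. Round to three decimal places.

p = 0.795

EV(Option 2) = 0.625 × 169000 + 0.125 × 185000 + 0.25 × (-68000) = 105625 + 23125 − 17000 = 111750
p·153000 + (1−p)·(-48334) = 111750
201334p − 48334 = 111750
p = (111750 + 48334) / 201334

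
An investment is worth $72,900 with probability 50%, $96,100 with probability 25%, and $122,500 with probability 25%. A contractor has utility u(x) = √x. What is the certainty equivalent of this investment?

E[u] = 0.5·√72900 + 0.25·√96100 + 0.25·√122500 = 0.5·270 + 0.25·310 + 0.25·350 = 300
CE = (300)² = 90000

$90,000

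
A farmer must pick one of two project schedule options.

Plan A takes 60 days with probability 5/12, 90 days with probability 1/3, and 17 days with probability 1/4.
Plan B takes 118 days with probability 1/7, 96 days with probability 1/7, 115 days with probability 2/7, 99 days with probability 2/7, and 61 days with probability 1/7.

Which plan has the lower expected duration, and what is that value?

Plan A = 5/12 × 60 + 1/3 × 90 + 1/4 × 17 = 25 + 30 + 4.25 = 59.25
Plan B = 1/7 × 118 + 1/7 × 96 + 2/7 × 115 + 2/7 × 99 + 1/7 × 61 = 16.8571 + 13.7143 + 32.8571 + 28.2857 + 8.7143 = 100.4286

Plan A (59.25 days)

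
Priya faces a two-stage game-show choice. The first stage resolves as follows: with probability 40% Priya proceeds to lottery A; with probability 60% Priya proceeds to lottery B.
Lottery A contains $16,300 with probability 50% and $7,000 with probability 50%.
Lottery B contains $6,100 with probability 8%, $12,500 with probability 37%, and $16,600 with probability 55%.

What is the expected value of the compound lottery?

EV(A) = 0.5 × 16300 + 0.5 × 7000 = 8150 + 3500 = 11650
EV(B) = 0.08 × 6100 + 0.37 × 12500 + 0.55 × 16600 = 488 + 4625 + 9130 = 14243
Overall = 0.4 × 11650 + 0.6 × 14243 = 4660 + 8545.8 = 13205.8

$13,205.80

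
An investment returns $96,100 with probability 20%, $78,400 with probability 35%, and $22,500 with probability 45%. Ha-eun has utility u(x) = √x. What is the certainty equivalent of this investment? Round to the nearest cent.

$51,756.25

E[u] = 0.2·√96100 + 0.35·√78400 + 0.45·√22500 = 0.2·310 + 0.35·280 + 0.45·150 = 227.5
CE = (227.5)² = 51756.25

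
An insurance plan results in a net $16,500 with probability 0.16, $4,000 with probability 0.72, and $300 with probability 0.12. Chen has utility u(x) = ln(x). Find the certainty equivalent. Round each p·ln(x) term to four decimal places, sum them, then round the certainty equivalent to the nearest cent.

E[u] = 0.16·ln(16500) + 0.72·ln(4000) + 0.12·ln(300) = 1.5538 + 5.9717 + 0.6845 = 8.2100
CE = e^8.2100 ≈ 3677.54

$3,677.54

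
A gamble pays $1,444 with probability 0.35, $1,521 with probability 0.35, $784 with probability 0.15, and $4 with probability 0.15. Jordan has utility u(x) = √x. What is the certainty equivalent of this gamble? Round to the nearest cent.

E[u] = 0.35·√1444 + 0.35·√1521 + 0.15·√784 + 0.15·√4 = 0.35·38 + 0.35·39 + 0.15·28 + 0.15·2 = 31.45
CE = (31.45)² = 989.1025

$989.10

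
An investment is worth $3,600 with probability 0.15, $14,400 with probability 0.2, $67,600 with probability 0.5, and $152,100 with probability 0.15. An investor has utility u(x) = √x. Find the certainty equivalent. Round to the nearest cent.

$49,062.25

E[u] = 0.15·√3600 + 0.2·√14400 + 0.5·√67600 + 0.15·√152100 = 0.15·60 + 0.2·120 + 0.5·260 + 0.15·390 = 221.5
CE = (221.5)² = 49062.25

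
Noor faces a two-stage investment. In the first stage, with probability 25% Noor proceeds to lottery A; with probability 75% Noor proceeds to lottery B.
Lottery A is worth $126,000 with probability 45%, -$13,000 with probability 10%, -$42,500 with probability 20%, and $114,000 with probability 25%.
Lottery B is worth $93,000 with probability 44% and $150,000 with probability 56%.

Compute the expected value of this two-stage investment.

EV(A) = 0.45 × 126000 + 0.1 × (-13000) + 0.2 × (-42500) + 0.25 × 114000 = 56700 − 1300 − 8500 + 28500 = 75400
EV(B) = 0.44 × 93000 + 0.56 × 150000 = 40920 + 84000 = 124920
Overall = 0.25 × 75400 + 0.75 × 124920 = 18850 + 93690 = 112540

$112,540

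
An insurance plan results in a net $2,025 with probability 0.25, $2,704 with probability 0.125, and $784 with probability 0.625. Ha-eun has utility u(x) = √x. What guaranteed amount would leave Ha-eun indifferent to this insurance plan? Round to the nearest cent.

$1,242.56

E[u] = 0.25·√2025 + 0.125·√2704 + 0.625·√784 = 0.25·45 + 0.125·52 + 0.625·28 = 35.25
CE = (35.25)² = 1242.5625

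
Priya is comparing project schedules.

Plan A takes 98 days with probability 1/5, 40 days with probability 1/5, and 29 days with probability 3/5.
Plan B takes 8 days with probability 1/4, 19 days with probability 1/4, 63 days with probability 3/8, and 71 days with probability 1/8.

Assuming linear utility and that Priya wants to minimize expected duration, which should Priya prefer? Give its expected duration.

Plan A = 1/5 × 98 + 1/5 × 40 + 3/5 × 29 = 19.6 + 8 + 17.4 = 45
Plan B = 1/4 × 8 + 1/4 × 19 + 3/8 × 63 + 1/8 × 71 = 2 + 4.75 + 23.625 + 8.875 = 39.25

Plan B (39.25 days)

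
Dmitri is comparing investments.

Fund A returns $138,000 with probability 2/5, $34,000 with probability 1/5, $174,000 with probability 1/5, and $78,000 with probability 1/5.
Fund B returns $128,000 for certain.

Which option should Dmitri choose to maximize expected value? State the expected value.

Fund A = 2/5 × 138000 + 1/5 × 34000 + 1/5 × 174000 + 1/5 × 78000 = 55200 + 6800 + 34800 + 15600 = 112400
Fund B: 128000 (certain)

Fund B ($128,000)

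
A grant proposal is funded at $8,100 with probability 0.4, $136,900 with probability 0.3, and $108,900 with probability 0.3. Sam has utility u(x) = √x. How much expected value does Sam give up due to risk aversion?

E[u] = 0.4·√8100 + 0.3·√136900 + 0.3·√108900 = 0.4·90 + 0.3·370 + 0.3·330 = 246
CE = (246)² = 60516
Risk premium = EV − CE = 76980 − 60516 = 16464

$16,464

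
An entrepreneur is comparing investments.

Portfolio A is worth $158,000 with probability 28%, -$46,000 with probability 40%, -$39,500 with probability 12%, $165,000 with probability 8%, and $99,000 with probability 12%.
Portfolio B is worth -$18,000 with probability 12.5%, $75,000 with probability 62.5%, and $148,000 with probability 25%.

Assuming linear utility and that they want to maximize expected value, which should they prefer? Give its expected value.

Portfolio B ($81,625)

Portfolio A = 0.28 × 158000 + 0.4 × (-46000) + 0.12 × (-39500) + 0.08 × 165000 + 0.12 × 99000 = 44240 − 18400 − 4740 + 13200 + 11880 = 46180
Portfolio B = 0.125 × (-18000) + 0.625 × 75000 + 0.25 × 148000 = -2250 + 46875 + 37000 = 81625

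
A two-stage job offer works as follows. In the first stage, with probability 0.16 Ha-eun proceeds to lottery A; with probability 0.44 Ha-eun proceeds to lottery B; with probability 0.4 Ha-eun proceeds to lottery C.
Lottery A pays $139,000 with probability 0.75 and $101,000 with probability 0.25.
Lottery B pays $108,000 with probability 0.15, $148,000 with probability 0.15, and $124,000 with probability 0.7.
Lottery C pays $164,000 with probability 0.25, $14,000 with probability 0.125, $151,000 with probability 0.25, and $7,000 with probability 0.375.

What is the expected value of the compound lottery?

EV(A) = 0.75 × 139000 + 0.25 × 101000 = 104250 + 25250 = 129500
EV(B) = 0.15 × 108000 + 0.15 × 148000 + 0.7 × 124000 = 16200 + 22200 + 86800 = 125200
EV(C) = 0.25 × 164000 + 0.125 × 14000 + 0.25 × 151000 + 0.375 × 7000 = 41000 + 1750 + 37750 + 2625 = 83125
Overall = 0.16 × 129500 + 0.44 × 125200 + 0.4 × 83125 = 20720 + 55088 + 33250 = 109058

$109,058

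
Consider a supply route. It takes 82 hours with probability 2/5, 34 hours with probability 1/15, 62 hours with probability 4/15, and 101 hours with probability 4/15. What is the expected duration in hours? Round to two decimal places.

78.53 hours

EV = 2/5 × 82 + 1/15 × 34 + 4/15 × 62 + 4/15 × 101 = 32.8 + 2.2667 + 16.5333 + 26.9333 = 78.5333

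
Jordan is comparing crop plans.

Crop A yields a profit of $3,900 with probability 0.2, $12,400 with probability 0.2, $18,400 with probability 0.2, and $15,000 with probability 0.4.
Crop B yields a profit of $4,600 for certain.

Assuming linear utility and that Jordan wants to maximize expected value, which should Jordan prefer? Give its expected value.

Crop A ($12,940)

Crop A = 0.2 × 3900 + 0.2 × 12400 + 0.2 × 18400 + 0.4 × 15000 = 780 + 2480 + 3680 + 6000 = 12940
Crop B: 4600 (certain)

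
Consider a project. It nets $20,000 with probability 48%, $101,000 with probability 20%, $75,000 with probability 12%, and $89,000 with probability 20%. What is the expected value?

EV = 0.48 × 20000 + 0.2 × 101000 + 0.12 × 75000 + 0.2 × 89000 = 9600 + 20200 + 9000 + 17800 = 56600

$56,600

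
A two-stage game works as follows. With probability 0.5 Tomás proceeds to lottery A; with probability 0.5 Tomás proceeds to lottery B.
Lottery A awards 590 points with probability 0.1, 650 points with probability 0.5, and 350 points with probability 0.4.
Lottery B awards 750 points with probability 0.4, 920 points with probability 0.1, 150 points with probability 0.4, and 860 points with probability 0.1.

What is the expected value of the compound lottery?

531 points

EV(A) = 0.1 × 590 + 0.5 × 650 + 0.4 × 350 = 59 + 325 + 140 = 524
EV(B) = 0.4 × 750 + 0.1 × 920 + 0.4 × 150 + 0.1 × 860 = 300 + 92 + 60 + 86 = 538
Overall = 0.5 × 524 + 0.5 × 538 = 262 + 269 = 531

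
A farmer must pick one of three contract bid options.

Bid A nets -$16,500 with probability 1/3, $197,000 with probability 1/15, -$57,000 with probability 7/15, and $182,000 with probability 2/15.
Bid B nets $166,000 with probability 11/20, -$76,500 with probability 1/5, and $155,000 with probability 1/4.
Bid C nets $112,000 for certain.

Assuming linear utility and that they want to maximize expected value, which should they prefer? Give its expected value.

Bid A = 1/3 × (-16500) + 1/15 × 197000 + 7/15 × (-57000) + 2/15 × 182000 = -5500 + 13133.3333 − 26600 + 24266.6667 = 5300
Bid B = 11/20 × 166000 + 1/5 × (-76500) + 1/4 × 155000 = 91300 − 15300 + 38750 = 114750
Bid C: 112000 (certain)

Bid B ($114,750)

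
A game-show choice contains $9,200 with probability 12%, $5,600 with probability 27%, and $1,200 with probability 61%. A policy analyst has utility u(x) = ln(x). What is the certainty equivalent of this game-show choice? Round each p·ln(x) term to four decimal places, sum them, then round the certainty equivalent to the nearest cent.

E[u] = 0.12·ln(9200) + 0.27·ln(5600) + 0.61·ln(1200) = 1.0952 + 2.3302 + 4.3249 = 7.7503
CE = e^7.7503 ≈ 2322.27

$2,322.27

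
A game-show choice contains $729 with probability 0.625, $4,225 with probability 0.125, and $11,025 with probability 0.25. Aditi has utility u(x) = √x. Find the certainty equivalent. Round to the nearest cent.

E[u] = 0.625·√729 + 0.125·√4225 + 0.25·√11025 = 0.625·27 + 0.125·65 + 0.25·105 = 51.25
CE = (51.25)² = 2626.5625

$2,626.56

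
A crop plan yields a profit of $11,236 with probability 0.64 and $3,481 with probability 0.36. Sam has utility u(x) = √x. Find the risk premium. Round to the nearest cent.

E[u] = 0.64·√11236 + 0.36·√3481 = 0.64·106 + 0.36·59 = 89.08
CE = (89.08)² = 7935.2464
Risk premium = EV − CE = 8444.2 − 7935.2464 = 508.9536

$508.95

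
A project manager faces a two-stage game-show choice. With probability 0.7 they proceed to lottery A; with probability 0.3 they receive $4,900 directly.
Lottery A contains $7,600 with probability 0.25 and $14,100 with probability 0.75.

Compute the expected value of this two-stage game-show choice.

EV(A) = 0.25 × 7600 + 0.75 × 14100 = 1900 + 10575 = 12475
Branch B: 4900 (certain)
Overall = 0.7 × 12475 + 0.3 × 4900 = 8732.5 + 1470 = 10202.5

$10,202.50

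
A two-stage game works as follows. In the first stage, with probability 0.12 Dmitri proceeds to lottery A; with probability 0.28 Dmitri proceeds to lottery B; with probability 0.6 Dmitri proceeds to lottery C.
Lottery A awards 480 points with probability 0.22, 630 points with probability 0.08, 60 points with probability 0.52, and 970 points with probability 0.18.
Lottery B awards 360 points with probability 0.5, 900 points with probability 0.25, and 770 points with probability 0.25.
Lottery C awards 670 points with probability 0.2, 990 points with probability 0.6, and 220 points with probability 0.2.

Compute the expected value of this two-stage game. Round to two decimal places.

673.92 points

EV(A) = 0.22 × 480 + 0.08 × 630 + 0.52 × 60 + 0.18 × 970 = 105.6 + 50.4 + 31.2 + 174.6 = 361.8
EV(B) = 0.5 × 360 + 0.25 × 900 + 0.25 × 770 = 180 + 225 + 192.5 = 597.5
EV(C) = 0.2 × 670 + 0.6 × 990 + 0.2 × 220 = 134 + 594 + 44 = 772
Overall = 0.12 × 361.8 + 0.28 × 597.5 + 0.6 × 772 = 43.416 + 167.3 + 463.2 = 673.916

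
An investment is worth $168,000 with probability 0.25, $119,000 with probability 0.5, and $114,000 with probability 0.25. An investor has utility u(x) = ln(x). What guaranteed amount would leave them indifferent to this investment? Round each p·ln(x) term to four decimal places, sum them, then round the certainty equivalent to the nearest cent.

$128,322.26

E[u] = 0.25·ln(168000) + 0.5·ln(119000) + 0.25·ln(114000) = 3.0079 + 5.8434 + 2.9110 = 11.7623
CE = e^11.7623 ≈ 128322.26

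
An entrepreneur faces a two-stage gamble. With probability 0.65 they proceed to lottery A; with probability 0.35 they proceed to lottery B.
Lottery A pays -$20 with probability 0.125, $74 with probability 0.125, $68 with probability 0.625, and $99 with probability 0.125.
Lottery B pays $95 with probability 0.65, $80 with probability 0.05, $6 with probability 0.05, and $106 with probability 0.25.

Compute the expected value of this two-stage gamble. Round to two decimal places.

$72.45

EV(A) = 0.125 × (-20) + 0.125 × 74 + 0.625 × 68 + 0.125 × 99 = -2.5 + 9.25 + 42.5 + 12.375 = 61.625
EV(B) = 0.65 × 95 + 0.05 × 80 + 0.05 × 6 + 0.25 × 106 = 61.75 + 4 + 0.3 + 26.5 = 92.55
Overall = 0.65 × 61.625 + 0.35 × 92.55 = 40.05625 + 32.3925 = 72.44875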